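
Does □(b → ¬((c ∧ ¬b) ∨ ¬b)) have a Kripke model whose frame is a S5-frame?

Satisfiable

1. □(b → ¬((c ∧ ¬b) ∨ ¬b)), 0
2. b → ¬((c ∧ ¬b) ∨ ¬b), 0   [□-rule on 1 via 0R0]
3. ¬((c ∧ ¬b) ∨ ¬b), 0   [→-rule on 2 (branches; this branch)]
4. ¬(c ∧ ¬b), 0   [¬∨-rule on 3]
5. b, 0   [¬∨-rule on 3]
Accessibility: 0R0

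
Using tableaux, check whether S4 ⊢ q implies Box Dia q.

Tableau for the negation not (q implies Box Dia q):
1. not (q implies Box Dia q), u
2. q, u   [neg-implies-rule on 1]
3. not Box Dia q, u   [neg-implies-rule on 1]
4. not Dia q, v   [neg-Box-rule on 3: fresh world v, uRv]
5. not q, v   [neg-Dia-rule on 4 via vRv]
Accessibility: uRu, uRv, vRv
The negation has an open branch (countermodel exists).

No, not valid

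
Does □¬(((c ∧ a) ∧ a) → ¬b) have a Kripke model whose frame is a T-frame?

1. □¬(((c ∧ a) ∧ a) → ¬b), u
2. ¬(((c ∧ a) ∧ a) → ¬b), u
3. (c ∧ a) ∧ a, u
4. b, u
5. c ∧ a, u
6. a, u
7. c, u
Accessibility: uRu

Yes, satisfiable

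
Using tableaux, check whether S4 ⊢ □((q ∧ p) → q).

Valid

Tableau for the negation ¬□((q ∧ p) → q):
1. ¬□((q ∧ p) → q), w0
2. ¬((q ∧ p) → q), w1   [¬□-rule on 1: fresh world w1, w0Rw1]
3. q ∧ p, w1   [¬→-rule on 2]
4. ¬q, w1   [¬→-rule on 2]
5. q, w1   [∧-rule on 3]
6. p, w1   [∧-rule on 3]
Accessibility: w0Rw0, w0Rw1, w1Rw1
Branch closes: q and ¬q both at w1.
All branches of the negation close; one closing branch shown above.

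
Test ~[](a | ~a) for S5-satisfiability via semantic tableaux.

1. ~[](a | ~a), 0
2. ~(a | ~a), 1
3. ~a, 1
4. a, 1
Accessibility: 0R0, 0R1, 1R0, 1R1
Branch closes: a and ~a both at 1.
Every branch closes; the branch above is one of them.

No, unsatisfiable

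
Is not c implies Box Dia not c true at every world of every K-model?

Invalid (countermodel exists)

Tableau for the negation not (not c implies Box Dia not c):
1. not (not c implies Box Dia not c), u
2. not c, u
3. not Box Dia not c, u
4. not Dia not c, v
Accessibility: uRv
The negation has an open branch (countermodel exists).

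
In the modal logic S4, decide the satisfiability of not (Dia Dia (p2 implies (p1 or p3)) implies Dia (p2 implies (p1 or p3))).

1. not (Dia Dia (p2 implies (p1 or p3)) implies Dia (p2 implies (p1 or p3))), w0
2. Dia Dia (p2 implies (p1 or p3)), w0   [neg-implies-rule on 1]
3. not Dia (p2 implies (p1 or p3)), w0   [neg-implies-rule on 1]
4. not (p2 implies (p1 or p3)), w0   [neg-Dia-rule on 3 via w0Rw0]
5. p2, w0   [neg-implies-rule on 4]
6. not (p1 or p3), w0   [neg-implies-rule on 4]
7. not p1, w0   [neg-or-rule on 6]
8. not p3, w0   [neg-or-rule on 6]
9. Dia (p2 implies (p1 or p3)), w1   [Dia-rule on 2: fresh world w1, w0Rw1]
10. not (p2 implies (p1 or p3)), w1   [neg-Dia-rule on 3 via w0Rw1]
11. p2, w1   [neg-implies-rule on 10]
12. not (p1 or p3), w1   [neg-implies-rule on 10]
13. not p1, w1   [neg-or-rule on 12]
14. not p3, w1   [neg-or-rule on 12]
15. p2 implies (p1 or p3), w2   [Dia-rule on 9: fresh world w2, w1Rw2]
16. not (p2 implies (p1 or p3)), w2   [neg-Dia-rule on 3 via w0Rw2]
17. p2, w2   [neg-implies-rule on 16]
18. not (p1 or p3), w2   [neg-implies-rule on 16]
19. not p1, w2   [neg-or-rule on 18]
20. not p3, w2   [neg-or-rule on 18]
21. p1 or p3, w2   [implies-rule on 15 (branches; this branch)]
22. p3, w2   [or-rule on 21 (branches; this branch)]
Accessibility: w0Rw0, w0Rw1, w0Rw2, w1Rw1, w1Rw2, w2Rw2
Branch closes: p3 and not p3 both at w2.
All branches of the tableau close; one closing branch shown above.

Unsatisfiable (every branch closes)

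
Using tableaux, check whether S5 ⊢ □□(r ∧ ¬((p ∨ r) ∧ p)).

Tableau for the negation ¬□□(r ∧ ¬((p ∨ r) ∧ p)):
1. ¬□□(r ∧ ¬((p ∨ r) ∧ p)), 0
2. ¬□(r ∧ ¬((p ∨ r) ∧ p)), 1
3. ¬(r ∧ ¬((p ∨ r) ∧ p)), 2
4. (p ∨ r) ∧ p, 2
5. p ∨ r, 2
6. p, 2
7. r, 2
Accessibility: 0R0, 0R1, 0R2, 1R0, 1R1, 1R2, 2R0, 2R1, 2R2
The negation has an open branch (countermodel exists).

No, not valid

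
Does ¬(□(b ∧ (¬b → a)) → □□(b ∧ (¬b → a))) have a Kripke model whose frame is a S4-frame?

No, unsatisfiable

1. ¬(□(b ∧ (¬b → a)) → □□(b ∧ (¬b → a))), 0
2. □(b ∧ (¬b → a)), 0
3. ¬□□(b ∧ (¬b → a)), 0
4. b ∧ (¬b → a), 0
5. b, 0
6. ¬b → a, 0
7. a, 0
8. ¬□(b ∧ (¬b → a)), 1
9. b ∧ (¬b → a), 1
10. b, 1
11. ¬b → a, 1
12. a, 1
13. ¬(b ∧ (¬b → a)), 2
14. b ∧ (¬b → a), 2
15. b, 2
16. ¬b → a, 2
17. ¬(¬b → a), 2
18. ¬b, 2
19. ¬a, 2
Accessibility: 0R0, 0R1, 0R2, 1R1, 1R2, 2R2
Branch closes: b and ¬b both at 2.
(One branch shown.) All branches close.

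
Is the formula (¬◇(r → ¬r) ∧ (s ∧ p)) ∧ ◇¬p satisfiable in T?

Satisfiable

1. (¬◇(r → ¬r) ∧ (s ∧ p)) ∧ ◇¬p, 0
2. ¬◇(r → ¬r) ∧ (s ∧ p), 0
3. ◇¬p, 0
4. ¬◇(r → ¬r), 0
5. s ∧ p, 0
6. s, 0
7. p, 0
8. ¬(r → ¬r), 0
9. r, 0
10. ¬p, 1
11. ¬(r → ¬r), 1
12. r, 1
Accessibility: 0R0, 0R1, 1R1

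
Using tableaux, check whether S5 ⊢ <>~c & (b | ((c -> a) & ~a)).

Tableau for the negation ~(<>~c & (b | ((c -> a) & ~a))):
1. ~(<>~c & (b | ((c -> a) & ~a))), 0
2. ~(b | ((c -> a) & ~a)), 0
3. ~b, 0
4. ~((c -> a) & ~a), 0
5. a, 0
Accessibility: 0R0
The negation has an open branch (countermodel exists).

No, not valid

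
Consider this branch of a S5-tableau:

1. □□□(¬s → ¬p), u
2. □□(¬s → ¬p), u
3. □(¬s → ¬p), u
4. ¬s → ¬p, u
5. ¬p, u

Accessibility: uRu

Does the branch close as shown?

No world carries both an atom and its negation.

No, open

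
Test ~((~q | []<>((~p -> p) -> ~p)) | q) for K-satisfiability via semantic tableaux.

1. ~((~q | []<>((~p -> p) -> ~p)) | q), 0
2. ~(~q | []<>((~p -> p) -> ~p)), 0
3. ~q, 0
4. q, 0
5. ~[]<>((~p -> p) -> ~p), 0
Branch closes: q and ~q both at 0.
Every branch closes; the branch above is one of them.

Unsatisfiable (every branch closes)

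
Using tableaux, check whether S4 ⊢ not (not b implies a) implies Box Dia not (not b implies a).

Not valid

Tableau for the negation not (not (not b implies a) implies Box Dia not (not b implies a)):
1. not (not (not b implies a) implies Box Dia not (not b implies a)), 0
2. not (not b implies a), 0   [neg-implies-rule on 1]
3. not Box Dia not (not b implies a), 0   [neg-implies-rule on 1]
4. not b, 0   [neg-implies-rule on 2]
5. not a, 0   [neg-implies-rule on 2]
6. not Dia not (not b implies a), 1   [neg-Box-rule on 3: fresh world 1, 0R1]
7. not b implies a, 1   [neg-Dia-rule on 6 via 1R1]
8. a, 1   [implies-rule on 7 (branches; this branch)]
Accessibility: 0R0, 0R1, 1R1
The negation has an open branch (countermodel exists).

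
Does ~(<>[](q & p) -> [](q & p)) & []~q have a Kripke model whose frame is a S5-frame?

1. ~(<>[](q & p) -> [](q & p)) & []~q, w0
2. ~(<>[](q & p) -> [](q & p)), w0   [&-rule on 1]
3. []~q, w0   [&-rule on 1]
4. <>[](q & p), w0   [~->-rule on 2]
5. ~[](q & p), w0   [~->-rule on 2]
6. ~q, w0   [[]-rule on 3 via w0Rw0]
7. [](q & p), w1   [<>-rule on 4: fresh world w1, w0Rw1]
8. ~q, w1   [[]-rule on 3 via w0Rw1]
9. q & p, w0   [[]-rule on 7 via w1Rw0]
10. q, w0   [&-rule on 9]
11. p, w0   [&-rule on 9]
Accessibility: w0Rw0, w0Rw1, w1Rw0, w1Rw1
Branch closes: q and ~q both at w0.
Every branch closes; the branch above is one of them.

No, unsatisfiable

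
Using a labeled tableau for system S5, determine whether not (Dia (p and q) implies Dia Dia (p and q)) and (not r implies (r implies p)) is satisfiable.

Unsatisfiable (every branch closes)

1. not (Dia (p and q) implies Dia Dia (p and q)) and (not r implies (r implies p)), 0
2. not (Dia (p and q) implies Dia Dia (p and q)), 0   [and-rule on 1]
3. not r implies (r implies p), 0   [and-rule on 1]
4. Dia (p and q), 0   [neg-implies-rule on 2]
5. not Dia Dia (p and q), 0   [neg-implies-rule on 2]
6. not Dia (p and q), 0   [neg-Dia-rule on 5 via 0R0]
7. not (p and q), 0   [neg-Dia-rule on 6 via 0R0]
8. r implies p, 0   [implies-rule on 3 (branches; this branch)]
9. not q, 0   [neg-and-rule on 7 (branches; this branch)]
10. p, 0   [implies-rule on 8 (branches; this branch)]
11. p and q, 1   [Dia-rule on 4: fresh world 1, 0R1]
12. p, 1   [and-rule on 11]
13. q, 1   [and-rule on 11]
14. not Dia (p and q), 1   [neg-Dia-rule on 5 via 0R1]
15. not (p and q), 1   [neg-Dia-rule on 6 via 0R1]
16. not q, 1   [neg-and-rule on 15 (branches; this branch)]
Accessibility: 0R0, 0R1, 1R0, 1R1
Branch closes: q and not q both at 1.
All branches of the tableau close; one closing branch shown above.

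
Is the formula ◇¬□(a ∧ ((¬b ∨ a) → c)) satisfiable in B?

Satisfiable (open branch found)

1. ◇¬□(a ∧ ((¬b ∨ a) → c)), 0
2. ¬□(a ∧ ((¬b ∨ a) → c)), 1
3. ¬(a ∧ ((¬b ∨ a) → c)), 2
4. ¬((¬b ∨ a) → c), 2
5. ¬b ∨ a, 2
6. ¬c, 2
7. a, 2
Accessibility: 0R0, 0R1, 1R0, 1R1, 1R2, 2R1, 2R2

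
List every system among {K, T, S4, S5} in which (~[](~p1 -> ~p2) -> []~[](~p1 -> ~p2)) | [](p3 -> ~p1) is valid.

S5-tableau for the negation ~((~[](~p1 -> ~p2) -> []~[](~p1 -> ~p2)) | [](p3 -> ~p1)):
1. ~((~[](~p1 -> ~p2) -> []~[](~p1 -> ~p2)) | [](p3 -> ~p1)), 0
2. ~(~[](~p1 -> ~p2) -> []~[](~p1 -> ~p2)), 0
3. ~[](p3 -> ~p1), 0
4. ~[](~p1 -> ~p2), 0
5. ~[]~[](~p1 -> ~p2), 0
6. ~(p3 -> ~p1), 1
7. p3, 1
8. p1, 1
9. ~(~p1 -> ~p2), 2
10. ~p1, 2
11. p2, 2
12. [](~p1 -> ~p2), 3
13. ~p1 -> ~p2, 0
14. ~p1 -> ~p2, 1
15. ~p1 -> ~p2, 2
16. ~p1 -> ~p2, 3
17. ~p2, 0
18. ~p2, 1
19. ~p2, 2
Accessibility: 0R0, 0R1, 0R2, 0R3, 1R0, 1R1, 1R2, 1R3, 2R0, 2R1, 2R2, 2R3, 3R0, 3R1, 3R2, 3R3
Branch closes: p2 and ~p2 both at 2.
Every branch closes (one shown): valid in S5.
S4-tableau for the negation ~((~[](~p1 -> ~p2) -> []~[](~p1 -> ~p2)) | [](p3 -> ~p1)):
1. ~((~[](~p1 -> ~p2) -> []~[](~p1 -> ~p2)) | [](p3 -> ~p1)), 0
2. ~(~[](~p1 -> ~p2) -> []~[](~p1 -> ~p2)), 0
3. ~[](p3 -> ~p1), 0
4. ~[](~p1 -> ~p2), 0
5. ~[]~[](~p1 -> ~p2), 0
6. ~(p3 -> ~p1), 1
7. p3, 1
8. p1, 1
9. ~(~p1 -> ~p2), 2
10. ~p1, 2
11. p2, 2
12. [](~p1 -> ~p2), 3
13. ~p1 -> ~p2, 3
14. ~p2, 3
Accessibility: 0R0, 0R1, 0R2, 0R3, 1R1, 2R2, 3R3
Complete open branch: countermodel on an S4-frame, so not valid in S4, nor in K, T (the same frame is also a K-frame and a T-frame).

S5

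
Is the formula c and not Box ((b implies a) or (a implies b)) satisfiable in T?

Unsatisfiable (every branch closes)

1. c and not Box ((b implies a) or (a implies b)), 0
2. c, 0   [and-rule on 1]
3. not Box ((b implies a) or (a implies b)), 0   [and-rule on 1]
4. not ((b implies a) or (a implies b)), 1   [neg-Box-rule on 3: fresh world 1, 0R1]
5. not (b implies a), 1   [neg-or-rule on 4]
6. not (a implies b), 1   [neg-or-rule on 4]
7. b, 1   [neg-implies-rule on 5]
8. not a, 1   [neg-implies-rule on 5]
9. a, 1   [neg-implies-rule on 6]
10. not b, 1   [neg-implies-rule on 6]
Accessibility: 0R0, 0R1, 1R1
Branch closes: a and not a both at 1.
Every branch closes; the branch above is one of them.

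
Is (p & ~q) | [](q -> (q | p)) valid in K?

Yes, valid

Tableau for the negation ~((p & ~q) | [](q -> (q | p))):
1. ~((p & ~q) | [](q -> (q | p))), u
2. ~(p & ~q), u
3. ~[](q -> (q | p)), u
4. q, u
5. ~(q -> (q | p)), v
6. q, v
7. ~(q | p), v
8. ~q, v
9. ~p, v
Accessibility: uRv
Branch closes: q and ~q both at v.
All branches of the negation close; one closing branch shown above.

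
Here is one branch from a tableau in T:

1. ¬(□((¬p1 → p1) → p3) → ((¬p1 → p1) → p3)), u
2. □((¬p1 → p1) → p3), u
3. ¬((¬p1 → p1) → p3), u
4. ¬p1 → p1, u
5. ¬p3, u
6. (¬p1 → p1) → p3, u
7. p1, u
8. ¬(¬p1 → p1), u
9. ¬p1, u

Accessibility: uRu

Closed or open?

Both p1 and ¬p1 appear at u.

Closed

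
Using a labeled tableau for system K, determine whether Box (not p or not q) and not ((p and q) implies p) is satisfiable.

1. Box (not p or not q) and not ((p and q) implies p), u
2. Box (not p or not q), u   [and-rule on 1]
3. not ((p and q) implies p), u   [and-rule on 1]
4. p and q, u   [neg-implies-rule on 3]
5. not p, u   [neg-implies-rule on 3]
6. p, u   [and-rule on 4]
7. q, u   [and-rule on 4]
Branch closes: p and not p both at u.
Every branch closes; the branch above is one of them.

Unsatisfiable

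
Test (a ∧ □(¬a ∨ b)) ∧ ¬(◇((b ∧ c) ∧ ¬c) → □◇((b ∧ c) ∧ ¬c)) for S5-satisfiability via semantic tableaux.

1. (a ∧ □(¬a ∨ b)) ∧ ¬(◇((b ∧ c) ∧ ¬c) → □◇((b ∧ c) ∧ ¬c)), w0
2. a ∧ □(¬a ∨ b), w0
3. ¬(◇((b ∧ c) ∧ ¬c) → □◇((b ∧ c) ∧ ¬c)), w0
4. a, w0
5. □(¬a ∨ b), w0
6. ◇((b ∧ c) ∧ ¬c), w0
7. ¬□◇((b ∧ c) ∧ ¬c), w0
8. ¬a ∨ b, w0
9. b, w0
10. (b ∧ c) ∧ ¬c, w1
11. b ∧ c, w1
12. ¬c, w1
13. b, w1
14. c, w1
Accessibility: w0Rw0, w0Rw1, w1Rw0, w1Rw1
Branch closes: c and ¬c both at w1.
All branches of the tableau close; one closing branch shown above.

Unsatisfiable (every branch closes)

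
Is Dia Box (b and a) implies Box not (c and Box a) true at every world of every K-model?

Invalid (countermodel exists)

Tableau for the negation not (Dia Box (b and a) implies Box not (c and Box a)):
1. not (Dia Box (b and a) implies Box not (c and Box a)), 0
2. Dia Box (b and a), 0   [neg-implies-rule on 1]
3. not Box not (c and Box a), 0   [neg-implies-rule on 1]
4. Box (b and a), 1   [Dia-rule on 2: fresh world 1, 0R1]
5. c and Box a, 2   [neg-Box-rule on 3: fresh world 2, 0R2]
6. c, 2   [and-rule on 5]
7. Box a, 2   [and-rule on 5]
Accessibility: 0R1, 0R2
The negation has an open branch (countermodel exists).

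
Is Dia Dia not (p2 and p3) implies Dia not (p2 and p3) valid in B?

Invalid (countermodel exists)

Tableau for the negation not (Dia Dia not (p2 and p3) implies Dia not (p2 and p3)):
1. not (Dia Dia not (p2 and p3) implies Dia not (p2 and p3)), w0
2. Dia Dia not (p2 and p3), w0   [neg-implies-rule on 1]
3. not Dia not (p2 and p3), w0   [neg-implies-rule on 1]
4. p2 and p3, w0   [neg-Dia-rule on 3 via w0Rw0]
5. p2, w0   [and-rule on 4]
6. p3, w0   [and-rule on 4]
7. Dia not (p2 and p3), w1   [Dia-rule on 2: fresh world w1, w0Rw1]
8. p2 and p3, w1   [neg-Dia-rule on 3 via w0Rw1]
9. p2, w1   [and-rule on 8]
10. p3, w1   [and-rule on 8]
11. not (p2 and p3), w2   [Dia-rule on 7: fresh world w2, w1Rw2]
12. not p3, w2   [neg-and-rule on 11 (branches; this branch)]
Accessibility: w0Rw0, w0Rw1, w1Rw0, w1Rw1, w1Rw2, w2Rw1, w2Rw2
The negation has an open branch (countermodel exists).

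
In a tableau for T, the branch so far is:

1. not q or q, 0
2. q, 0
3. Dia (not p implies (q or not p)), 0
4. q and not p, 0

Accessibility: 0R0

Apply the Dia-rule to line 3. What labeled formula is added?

a fresh world 1 with 0R1, and not p implies (q or not p) at 1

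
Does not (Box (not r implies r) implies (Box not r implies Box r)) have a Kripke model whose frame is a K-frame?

1. not (Box (not r implies r) implies (Box not r implies Box r)), w0
2. Box (not r implies r), w0   [neg-implies-rule on 1]
3. not (Box not r implies Box r), w0   [neg-implies-rule on 1]
4. Box not r, w0   [neg-implies-rule on 3]
5. not Box r, w0   [neg-implies-rule on 3]
6. not r, w1   [neg-Box-rule on 5: fresh world w1, w0Rw1]
7. not r implies r, w1   [Box-rule on 2 via w0Rw1]
8. r, w1   [implies-rule on 7 (branches; this branch)]
Accessibility: w0Rw1
Branch closes: r and not r both at w1.
All branches of the tableau close; one closing branch shown above.

Unsatisfiable (every branch closes)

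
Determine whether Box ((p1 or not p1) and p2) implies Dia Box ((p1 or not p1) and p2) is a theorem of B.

Tableau for the negation not (Box ((p1 or not p1) and p2) implies Dia Box ((p1 or not p1) and p2)):
1. not (Box ((p1 or not p1) and p2) implies Dia Box ((p1 or not p1) and p2)), w0
2. Box ((p1 or not p1) and p2), w0
3. not Dia Box ((p1 or not p1) and p2), w0
4. (p1 or not p1) and p2, w0
5. p1 or not p1, w0
6. p2, w0
7. not Box ((p1 or not p1) and p2), w0
8. not p1, w0
9. not ((p1 or not p1) and p2), w1
10. (p1 or not p1) and p2, w1
11. p1 or not p1, w1
12. p2, w1
13. not Box ((p1 or not p1) and p2), w1
14. not (p1 or not p1), w1
15. not p1, w1
16. p1, w1
Accessibility: w0Rw0, w0Rw1, w1Rw0, w1Rw1
Branch closes: p1 and not p1 both at w1.
All branches of the negation close; one closing branch shown above.

Yes, valid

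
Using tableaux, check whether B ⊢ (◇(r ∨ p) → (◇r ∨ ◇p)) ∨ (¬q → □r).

Valid in B

Tableau for the negation ¬((◇(r ∨ p) → (◇r ∨ ◇p)) ∨ (¬q → □r)):
1. ¬((◇(r ∨ p) → (◇r ∨ ◇p)) ∨ (¬q → □r)), w0
2. ¬(◇(r ∨ p) → (◇r ∨ ◇p)), w0
3. ¬(¬q → □r), w0
4. ◇(r ∨ p), w0
5. ¬(◇r ∨ ◇p), w0
6. ¬q, w0
7. ¬□r, w0
8. ¬◇r, w0
9. ¬◇p, w0
10. ¬r, w0
11. ¬p, w0
12. r ∨ p, w1
13. ¬r, w1
14. ¬p, w1
15. p, w1
Accessibility: w0Rw0, w0Rw1, w1Rw0, w1Rw1
Branch closes: p and ¬p both at w1.
Every branch of the negation's tableau closes; the branch above is one of them.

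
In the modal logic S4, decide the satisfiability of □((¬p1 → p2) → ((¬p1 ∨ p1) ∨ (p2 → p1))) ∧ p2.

Yes, satisfiable

1. □((¬p1 → p2) → ((¬p1 ∨ p1) ∨ (p2 → p1))) ∧ p2, w0
2. □((¬p1 → p2) → ((¬p1 ∨ p1) ∨ (p2 → p1))), w0
3. p2, w0
4. (¬p1 → p2) → ((¬p1 ∨ p1) ∨ (p2 → p1)), w0
5. (¬p1 ∨ p1) ∨ (p2 → p1), w0
6. p2 → p1, w0
7. p1, w0
Accessibility: w0Rw0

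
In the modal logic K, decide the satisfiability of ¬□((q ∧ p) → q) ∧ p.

1. ¬□((q ∧ p) → q) ∧ p, w0
2. ¬□((q ∧ p) → q), w0   [∧-rule on 1]
3. p, w0   [∧-rule on 1]
4. ¬((q ∧ p) → q), w1   [¬□-rule on 2: fresh world w1, w0Rw1]
5. q ∧ p, w1   [¬→-rule on 4]
6. ¬q, w1   [¬→-rule on 4]
7. q, w1   [∧-rule on 5]
8. p, w1   [∧-rule on 5]
Accessibility: w0Rw1
Branch closes: q and ¬q both at w1.
Every branch closes; the branch above is one of them.

Unsatisfiable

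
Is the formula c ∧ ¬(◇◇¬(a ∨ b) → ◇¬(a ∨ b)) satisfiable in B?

1. c ∧ ¬(◇◇¬(a ∨ b) → ◇¬(a ∨ b)), u
2. c, u
3. ¬(◇◇¬(a ∨ b) → ◇¬(a ∨ b)), u
4. ◇◇¬(a ∨ b), u
5. ¬◇¬(a ∨ b), u
6. a ∨ b, u
7. b, u
8. ◇¬(a ∨ b), v
9. a ∨ b, v
10. b, v
11. ¬(a ∨ b), w
12. ¬a, w
13. ¬b, w
Accessibility: uRu, uRv, vRu, vRv, vRw, wRv, wRw

Yes, satisfiable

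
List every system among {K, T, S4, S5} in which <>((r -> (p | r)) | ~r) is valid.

T, S4, S5

T-tableau for the negation ~<>((r -> (p | r)) | ~r):
1. ~<>((r -> (p | r)) | ~r), w0
2. ~((r -> (p | r)) | ~r), w0   [~<>-rule on 1 via w0Rw0]
3. ~(r -> (p | r)), w0   [~|-rule on 2]
4. r, w0   [~|-rule on 2]
5. ~(p | r), w0   [~->-rule on 3]
6. ~p, w0   [~|-rule on 5]
7. ~r, w0   [~|-rule on 5]
Accessibility: w0Rw0
Branch closes: r and ~r both at w0.
Every branch closes (one shown): valid in T, hence also in S4, S5 (every theorem of T is a theorem of S4 and S5).
K-tableau for the negation ~<>((r -> (p | r)) | ~r):
1. ~<>((r -> (p | r)) | ~r), w0
Complete open branch: countermodel on a K-frame, so not valid in K.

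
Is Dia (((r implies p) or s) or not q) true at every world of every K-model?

Not valid

Tableau for the negation not Dia (((r implies p) or s) or not q):
1. not Dia (((r implies p) or s) or not q), w0
The negation has an open branch (countermodel exists).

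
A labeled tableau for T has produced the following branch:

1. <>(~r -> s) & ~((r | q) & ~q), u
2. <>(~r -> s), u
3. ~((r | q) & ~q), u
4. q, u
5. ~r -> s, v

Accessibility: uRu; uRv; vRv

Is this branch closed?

Not closed

No world carries both an atom and its negation.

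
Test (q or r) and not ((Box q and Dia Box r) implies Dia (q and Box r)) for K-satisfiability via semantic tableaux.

1. (q or r) and not ((Box q and Dia Box r) implies Dia (q and Box r)), 0
2. q or r, 0
3. not ((Box q and Dia Box r) implies Dia (q and Box r)), 0
4. Box q and Dia Box r, 0
5. not Dia (q and Box r), 0
6. Box q, 0
7. Dia Box r, 0
8. r, 0
9. Box r, 1
10. not (q and Box r), 1
11. q, 1
12. not Box r, 1
13. not r, 2
14. r, 2
Accessibility: 0R1, 1R2
Branch closes: r and not r both at 2.
Every branch closes; the branch above is one of them.

No, unsatisfiable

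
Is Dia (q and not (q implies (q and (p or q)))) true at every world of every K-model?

Tableau for the negation not Dia (q and not (q implies (q and (p or q)))):
1. not Dia (q and not (q implies (q and (p or q)))), u
The negation has an open branch (countermodel exists).

No, not valid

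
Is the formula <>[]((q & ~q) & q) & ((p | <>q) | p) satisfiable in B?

1. <>[]((q & ~q) & q) & ((p | <>q) | p), u
2. <>[]((q & ~q) & q), u
3. (p | <>q) | p, u
4. p | <>q, u
5. <>q, u
6. []((q & ~q) & q), v
7. (q & ~q) & q, u
8. q & ~q, u
9. q, u
10. ~q, u
Accessibility: uRu, uRv, vRu, vRv
Branch closes: q and ~q both at u.
All branches of the tableau close; one closing branch shown above.

No, unsatisfiable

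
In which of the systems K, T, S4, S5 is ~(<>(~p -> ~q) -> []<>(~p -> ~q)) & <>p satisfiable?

K, T, S4

S5-tableau for the formula:
1. ~(<>(~p -> ~q) -> []<>(~p -> ~q)) & <>p, w0
2. ~(<>(~p -> ~q) -> []<>(~p -> ~q)), w0   [&-rule on 1]
3. <>p, w0   [&-rule on 1]
4. <>(~p -> ~q), w0   [~->-rule on 2]
5. ~[]<>(~p -> ~q), w0   [~->-rule on 2]
6. p, w1   [<>-rule on 3: fresh world w1, w0Rw1]
7. ~p -> ~q, w2   [<>-rule on 4: fresh world w2, w0Rw2]
8. ~q, w2   [->-rule on 7 (branches; this branch)]
9. ~<>(~p -> ~q), w3   [~[]-rule on 5: fresh world w3, w0Rw3]
10. ~(~p -> ~q), w0   [~<>-rule on 9 via w3Rw0]
11. ~p, w0   [~->-rule on 10]
12. q, w0   [~->-rule on 10]
13. ~(~p -> ~q), w1   [~<>-rule on 9 via w3Rw1]
14. ~p, w1   [~->-rule on 13]
15. q, w1   [~->-rule on 13]
Accessibility: w0Rw0, w0Rw1, w0Rw2, w0Rw3, w1Rw0, w1Rw1, w1Rw2, w1Rw3, w2Rw0, w2Rw1, w2Rw2, w2Rw3, w3Rw0, w3Rw1, w3Rw2, w3Rw3
Branch closes: p and ~p both at w1.
Every branch closes (one shown): unsatisfiable in S5.
S4-tableau for the formula:
1. ~(<>(~p -> ~q) -> []<>(~p -> ~q)) & <>p, w0
2. ~(<>(~p -> ~q) -> []<>(~p -> ~q)), w0   [&-rule on 1]
3. <>p, w0   [&-rule on 1]
4. <>(~p -> ~q), w0   [~->-rule on 2]
5. ~[]<>(~p -> ~q), w0   [~->-rule on 2]
6. p, w1   [<>-rule on 3: fresh world w1, w0Rw1]
7. ~p -> ~q, w2   [<>-rule on 4: fresh world w2, w0Rw2]
8. ~q, w2   [->-rule on 7 (branches; this branch)]
9. ~<>(~p -> ~q), w3   [~[]-rule on 5: fresh world w3, w0Rw3]
10. ~(~p -> ~q), w3   [~<>-rule on 9 via w3Rw3]
11. ~p, w3   [~->-rule on 10]
12. q, w3   [~->-rule on 10]
Accessibility: w0Rw0, w0Rw1, w0Rw2, w0Rw3, w1Rw1, w2Rw2, w3Rw3
Complete open branch: satisfiable in S4, hence also in K, T (this S4-model is also a K-model and a T-model).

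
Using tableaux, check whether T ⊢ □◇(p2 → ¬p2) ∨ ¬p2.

Tableau for the negation ¬(□◇(p2 → ¬p2) ∨ ¬p2):
1. ¬(□◇(p2 → ¬p2) ∨ ¬p2), w0
2. ¬□◇(p2 → ¬p2), w0
3. p2, w0
4. ¬◇(p2 → ¬p2), w1
5. ¬(p2 → ¬p2), w1
6. p2, w1
Accessibility: w0Rw0, w0Rw1, w1Rw1
The negation has an open branch (countermodel exists).

Invalid (countermodel exists)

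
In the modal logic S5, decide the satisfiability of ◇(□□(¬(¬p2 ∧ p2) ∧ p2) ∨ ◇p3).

1. ◇(□□(¬(¬p2 ∧ p2) ∧ p2) ∨ ◇p3), 0
2. □□(¬(¬p2 ∧ p2) ∧ p2) ∨ ◇p3, 1
3. ◇p3, 1
4. p3, 2
Accessibility: 0R0, 0R1, 0R2, 1R0, 1R1, 1R2, 2R0, 2R1, 2R2

Satisfiable (open branch found)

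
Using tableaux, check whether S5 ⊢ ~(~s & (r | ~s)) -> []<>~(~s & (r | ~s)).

Tableau for the negation ~(~(~s & (r | ~s)) -> []<>~(~s & (r | ~s))):
1. ~(~(~s & (r | ~s)) -> []<>~(~s & (r | ~s))), 0
2. ~(~s & (r | ~s)), 0
3. ~[]<>~(~s & (r | ~s)), 0
4. ~(r | ~s), 0
5. ~r, 0
6. s, 0
7. ~<>~(~s & (r | ~s)), 1
8. ~s & (r | ~s), 0
9. ~s, 0
10. r | ~s, 0
Accessibility: 0R0, 0R1, 1R0, 1R1
Branch closes: s and ~s both at 0.
All branches of the negation close; one closing branch shown above.

Valid in S5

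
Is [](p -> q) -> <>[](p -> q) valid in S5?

Tableau for the negation ~([](p -> q) -> <>[](p -> q)):
1. ~([](p -> q) -> <>[](p -> q)), w0
2. [](p -> q), w0
3. ~<>[](p -> q), w0
4. p -> q, w0
5. ~[](p -> q), w0
6. q, w0
7. ~(p -> q), w1
8. p, w1
9. ~q, w1
10. p -> q, w1
11. ~[](p -> q), w1
12. q, w1
Accessibility: w0Rw0, w0Rw1, w1Rw0, w1Rw1
Branch closes: q and ~q both at w1.
All branches of the negation close; one closing branch shown above.

Valid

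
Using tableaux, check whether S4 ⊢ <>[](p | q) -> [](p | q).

Not valid

Tableau for the negation ~(<>[](p | q) -> [](p | q)):
1. ~(<>[](p | q) -> [](p | q)), w0
2. <>[](p | q), w0
3. ~[](p | q), w0
4. [](p | q), w1
5. p | q, w1
6. q, w1
7. ~(p | q), w2
8. ~p, w2
9. ~q, w2
Accessibility: w0Rw0, w0Rw1, w0Rw2, w1Rw1, w2Rw2
The negation has an open branch (countermodel exists).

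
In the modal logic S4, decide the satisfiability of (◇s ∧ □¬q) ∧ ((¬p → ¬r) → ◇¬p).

Satisfiable (open branch found)

1. (◇s ∧ □¬q) ∧ ((¬p → ¬r) → ◇¬p), w0
2. ◇s ∧ □¬q, w0
3. (¬p → ¬r) → ◇¬p, w0
4. ◇s, w0
5. □¬q, w0
6. ¬q, w0
7. ◇¬p, w0
8. s, w1
9. ¬q, w1
10. ¬p, w2
11. ¬q, w2
Accessibility: w0Rw0, w0Rw1, w0Rw2, w1Rw1, w2Rw2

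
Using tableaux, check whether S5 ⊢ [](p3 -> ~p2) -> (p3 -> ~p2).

Yes, valid

Tableau for the negation ~([](p3 -> ~p2) -> (p3 -> ~p2)):
1. ~([](p3 -> ~p2) -> (p3 -> ~p2)), u
2. [](p3 -> ~p2), u   [~->-rule on 1]
3. ~(p3 -> ~p2), u   [~->-rule on 1]
4. p3, u   [~->-rule on 3]
5. p2, u   [~->-rule on 3]
6. p3 -> ~p2, u   [[]-rule on 2 via uRu]
7. ~p2, u   [->-rule on 6 (branches; this branch)]
Accessibility: uRu
Branch closes: p2 and ~p2 both at u.
Every branch of the negation's tableau closes; the branch above is one of them.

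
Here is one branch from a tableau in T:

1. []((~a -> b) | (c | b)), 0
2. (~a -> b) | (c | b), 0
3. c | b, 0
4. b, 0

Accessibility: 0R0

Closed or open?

Not closed

No atom appears with both signs at the same world.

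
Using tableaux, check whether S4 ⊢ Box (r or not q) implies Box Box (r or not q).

Tableau for the negation not (Box (r or not q) implies Box Box (r or not q)):
1. not (Box (r or not q) implies Box Box (r or not q)), 0
2. Box (r or not q), 0
3. not Box Box (r or not q), 0
4. r or not q, 0
5. not q, 0
6. not Box (r or not q), 1
7. r or not q, 1
8. not q, 1
9. not (r or not q), 2
10. not r, 2
11. q, 2
12. r or not q, 2
13. not q, 2
Accessibility: 0R0, 0R1, 0R2, 1R1, 1R2, 2R2
Branch closes: q and not q both at 2.
All branches of the negation close; one closing branch shown above.

Valid in S4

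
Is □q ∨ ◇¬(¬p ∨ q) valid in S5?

No, not valid

Tableau for the negation ¬(□q ∨ ◇¬(¬p ∨ q)):
1. ¬(□q ∨ ◇¬(¬p ∨ q)), u
2. ¬□q, u
3. ¬◇¬(¬p ∨ q), u
4. ¬p ∨ q, u
5. q, u
6. ¬q, v
7. ¬p ∨ q, v
8. ¬p, v
Accessibility: uRu, uRv, vRu, vRv
The negation has an open branch (countermodel exists).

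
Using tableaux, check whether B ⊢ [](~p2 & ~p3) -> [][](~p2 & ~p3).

Tableau for the negation ~([](~p2 & ~p3) -> [][](~p2 & ~p3)):
1. ~([](~p2 & ~p3) -> [][](~p2 & ~p3)), 0
2. [](~p2 & ~p3), 0
3. ~[][](~p2 & ~p3), 0
4. ~p2 & ~p3, 0
5. ~p2, 0
6. ~p3, 0
7. ~[](~p2 & ~p3), 1
8. ~p2 & ~p3, 1
9. ~p2, 1
10. ~p3, 1
11. ~(~p2 & ~p3), 2
12. p3, 2
Accessibility: 0R0, 0R1, 1R0, 1R1, 1R2, 2R1, 2R2
The negation has an open branch (countermodel exists).

Not valid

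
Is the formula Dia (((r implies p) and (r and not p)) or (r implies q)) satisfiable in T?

1. Dia (((r implies p) and (r and not p)) or (r implies q)), w0
2. ((r implies p) and (r and not p)) or (r implies q), w1   [Dia-rule on 1: fresh world w1, w0Rw1]
3. r implies q, w1   [or-rule on 2 (branches; this branch)]
4. q, w1   [implies-rule on 3 (branches; this branch)]
Accessibility: w0Rw0, w0Rw1, w1Rw1

Satisfiable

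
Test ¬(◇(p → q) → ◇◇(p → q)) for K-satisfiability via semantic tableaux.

Satisfiable (open branch found)

1. ¬(◇(p → q) → ◇◇(p → q)), u
2. ◇(p → q), u
3. ¬◇◇(p → q), u
4. p → q, v
5. ¬◇(p → q), v
6. q, v
Accessibility: uRv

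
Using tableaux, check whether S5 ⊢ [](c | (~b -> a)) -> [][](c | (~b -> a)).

Tableau for the negation ~([](c | (~b -> a)) -> [][](c | (~b -> a))):
1. ~([](c | (~b -> a)) -> [][](c | (~b -> a))), u
2. [](c | (~b -> a)), u
3. ~[][](c | (~b -> a)), u
4. c | (~b -> a), u
5. ~b -> a, u
6. a, u
7. ~[](c | (~b -> a)), v
8. c | (~b -> a), v
9. ~b -> a, v
10. a, v
11. ~(c | (~b -> a)), w
12. ~c, w
13. ~(~b -> a), w
14. ~b, w
15. ~a, w
16. c | (~b -> a), w
17. ~b -> a, w
18. a, w
Accessibility: uRu, uRv, uRw, vRu, vRv, vRw, wRu, wRv, wRw
Branch closes: a and ~a both at w.
All branches of the negation close; one closing branch shown above.

Valid in S5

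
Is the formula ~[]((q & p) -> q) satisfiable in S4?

No, unsatisfiable

1. ~[]((q & p) -> q), w0
2. ~((q & p) -> q), w1   [~[]-rule on 1: fresh world w1, w0Rw1]
3. q & p, w1   [~->-rule on 2]
4. ~q, w1   [~->-rule on 2]
5. q, w1   [&-rule on 3]
6. p, w1   [&-rule on 3]
Accessibility: w0Rw0, w0Rw1, w1Rw1
Branch closes: q and ~q both at w1.
All branches of the tableau close; one closing branch shown above.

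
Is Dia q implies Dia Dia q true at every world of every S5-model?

Valid

Tableau for the negation not (Dia q implies Dia Dia q):
1. not (Dia q implies Dia Dia q), w0
2. Dia q, w0   [neg-implies-rule on 1]
3. not Dia Dia q, w0   [neg-implies-rule on 1]
4. not Dia q, w0   [neg-Dia-rule on 3 via w0Rw0]
5. not q, w0   [neg-Dia-rule on 4 via w0Rw0]
6. q, w1   [Dia-rule on 2: fresh world w1, w0Rw1]
7. not Dia q, w1   [neg-Dia-rule on 3 via w0Rw1]
8. not q, w1   [neg-Dia-rule on 4 via w0Rw1]
Accessibility: w0Rw0, w0Rw1, w1Rw0, w1Rw1
Branch closes: q and not q both at w1.
Every branch of the negation's tableau closes; the branch above is one of them.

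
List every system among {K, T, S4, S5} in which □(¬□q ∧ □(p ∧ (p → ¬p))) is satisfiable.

T-tableau for the formula:
1. □(¬□q ∧ □(p ∧ (p → ¬p))), 0
2. ¬□q ∧ □(p ∧ (p → ¬p)), 0
3. ¬□q, 0
4. □(p ∧ (p → ¬p)), 0
5. p ∧ (p → ¬p), 0
6. p, 0
7. p → ¬p, 0
8. ¬p, 0
Accessibility: 0R0
Branch closes: p and ¬p both at 0.
Every branch closes (one shown): unsatisfiable in T, hence also in S4, S5 (every S4/S5-frame is a T-frame).
K-tableau for the formula:
1. □(¬□q ∧ □(p ∧ (p → ¬p))), 0
Complete open branch: satisfiable in K.

K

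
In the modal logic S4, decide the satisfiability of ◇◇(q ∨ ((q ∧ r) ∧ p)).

Satisfiable (open branch found)

1. ◇◇(q ∨ ((q ∧ r) ∧ p)), w0
2. ◇(q ∨ ((q ∧ r) ∧ p)), w1   [◇-rule on 1: fresh world w1, w0Rw1]
3. q ∨ ((q ∧ r) ∧ p), w2   [◇-rule on 2: fresh world w2, w1Rw2]
4. (q ∧ r) ∧ p, w2   [∨-rule on 3 (branches; this branch)]
5. q ∧ r, w2   [∧-rule on 4]
6. p, w2   [∧-rule on 4]
7. q, w2   [∧-rule on 5]
8. r, w2   [∧-rule on 5]
Accessibility: w0Rw0, w0Rw1, w0Rw2, w1Rw1, w1Rw2, w2Rw2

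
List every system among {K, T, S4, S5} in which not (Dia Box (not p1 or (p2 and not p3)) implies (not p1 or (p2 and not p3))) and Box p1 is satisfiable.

S5-tableau for the formula:
1. not (Dia Box (not p1 or (p2 and not p3)) implies (not p1 or (p2 and not p3))) and Box p1, 0
2. not (Dia Box (not p1 or (p2 and not p3)) implies (not p1 or (p2 and not p3))), 0   [and-rule on 1]
3. Box p1, 0   [and-rule on 1]
4. Dia Box (not p1 or (p2 and not p3)), 0   [neg-implies-rule on 2]
5. not (not p1 or (p2 and not p3)), 0   [neg-implies-rule on 2]
6. p1, 0   [neg-or-rule on 5]
7. not (p2 and not p3), 0   [neg-or-rule on 5]
8. p3, 0   [neg-and-rule on 7 (branches; this branch)]
9. Box (not p1 or (p2 and not p3)), 1   [Dia-rule on 4: fresh world 1, 0R1]
10. p1, 1   [Box-rule on 3 via 0R1]
11. not p1 or (p2 and not p3), 0   [Box-rule on 9 via 1R0]
12. not p1 or (p2 and not p3), 1   [Box-rule on 9 via 1R1]
13. p2 and not p3, 0   [or-rule on 11 (branches; this branch)]
14. p2, 0   [and-rule on 13]
15. not p3, 0   [and-rule on 13]
Accessibility: 0R0, 0R1, 1R0, 1R1
Branch closes: p3 and not p3 both at 0.
Every branch closes (one shown): unsatisfiable in S5.
S4-tableau for the formula:
1. not (Dia Box (not p1 or (p2 and not p3)) implies (not p1 or (p2 and not p3))) and Box p1, 0
2. not (Dia Box (not p1 or (p2 and not p3)) implies (not p1 or (p2 and not p3))), 0   [and-rule on 1]
3. Box p1, 0   [and-rule on 1]
4. Dia Box (not p1 or (p2 and not p3)), 0   [neg-implies-rule on 2]
5. not (not p1 or (p2 and not p3)), 0   [neg-implies-rule on 2]
6. p1, 0   [neg-or-rule on 5]
7. not (p2 and not p3), 0   [neg-or-rule on 5]
8. p3, 0   [neg-and-rule on 7 (branches; this branch)]
9. Box (not p1 or (p2 and not p3)), 1   [Dia-rule on 4: fresh world 1, 0R1]
10. p1, 1   [Box-rule on 3 via 0R1]
11. not p1 or (p2 and not p3), 1   [Box-rule on 9 via 1R1]
12. p2 and not p3, 1   [or-rule on 11 (branches; this branch)]
13. p2, 1   [and-rule on 12]
14. not p3, 1   [and-rule on 12]
Accessibility: 0R0, 0R1, 1R1
Complete open branch: satisfiable in S4, hence also in K, T (this S4-model is also a K-model and a T-model).

K, T, S4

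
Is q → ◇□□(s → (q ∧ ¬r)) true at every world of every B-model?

Tableau for the negation ¬(q → ◇□□(s → (q ∧ ¬r))):
1. ¬(q → ◇□□(s → (q ∧ ¬r))), 0
2. q, 0
3. ¬◇□□(s → (q ∧ ¬r)), 0
4. ¬□□(s → (q ∧ ¬r)), 0
5. ¬□(s → (q ∧ ¬r)), 1
6. ¬□□(s → (q ∧ ¬r)), 1
7. ¬(s → (q ∧ ¬r)), 2
8. s, 2
9. ¬(q ∧ ¬r), 2
10. r, 2
11. ¬□(s → (q ∧ ¬r)), 3
12. ¬(s → (q ∧ ¬r)), 4
13. s, 4
14. ¬(q ∧ ¬r), 4
15. r, 4
Accessibility: 0R0, 0R1, 1R0, 1R1, 1R2, 1R3, 2R1, 2R2, 3R1, 3R3, 3R4, 4R3, 4R4
The negation has an open branch (countermodel exists).

Not valid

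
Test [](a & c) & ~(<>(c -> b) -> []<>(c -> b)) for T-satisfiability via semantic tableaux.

1. [](a & c) & ~(<>(c -> b) -> []<>(c -> b)), u
2. [](a & c), u
3. ~(<>(c -> b) -> []<>(c -> b)), u
4. <>(c -> b), u
5. ~[]<>(c -> b), u
6. a & c, u
7. a, u
8. c, u
9. c -> b, v
10. a & c, v
11. a, v
12. c, v
13. b, v
14. ~<>(c -> b), w
15. a & c, w
16. a, w
17. c, w
18. ~(c -> b), w
19. ~b, w
Accessibility: uRu, uRv, uRw, vRv, wRw

Satisfiable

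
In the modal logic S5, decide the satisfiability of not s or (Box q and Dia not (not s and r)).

1. not s or (Box q and Dia not (not s and r)), u
2. Box q and Dia not (not s and r), u
3. Box q, u
4. Dia not (not s and r), u
5. q, u
6. not (not s and r), v
7. q, v
8. not r, v
Accessibility: uRu, uRv, vRu, vRv

Satisfiable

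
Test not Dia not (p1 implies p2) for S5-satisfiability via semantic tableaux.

Satisfiable (open branch found)

1. not Dia not (p1 implies p2), 0
2. p1 implies p2, 0   [neg-Dia-rule on 1 via 0R0]
3. p2, 0   [implies-rule on 2 (branches; this branch)]
Accessibility: 0R0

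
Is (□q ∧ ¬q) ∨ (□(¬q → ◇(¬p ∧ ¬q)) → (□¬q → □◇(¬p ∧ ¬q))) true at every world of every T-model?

Tableau for the negation ¬((□q ∧ ¬q) ∨ (□(¬q → ◇(¬p ∧ ¬q)) → (□¬q → □◇(¬p ∧ ¬q)))):
1. ¬((□q ∧ ¬q) ∨ (□(¬q → ◇(¬p ∧ ¬q)) → (□¬q → □◇(¬p ∧ ¬q)))), 0
2. ¬(□q ∧ ¬q), 0   [¬∨-rule on 1]
3. ¬(□(¬q → ◇(¬p ∧ ¬q)) → (□¬q → □◇(¬p ∧ ¬q))), 0   [¬∨-rule on 1]
4. □(¬q → ◇(¬p ∧ ¬q)), 0   [¬→-rule on 3]
5. ¬(□¬q → □◇(¬p ∧ ¬q)), 0   [¬→-rule on 3]
6. □¬q, 0   [¬→-rule on 5]
7. ¬□◇(¬p ∧ ¬q), 0   [¬→-rule on 5]
8. ¬q → ◇(¬p ∧ ¬q), 0   [□-rule on 4 via 0R0]
9. ¬q, 0   [□-rule on 6 via 0R0]
10. ¬□q, 0   [¬∧-rule on 2 (branches; this branch)]
11. ◇(¬p ∧ ¬q), 0   [→-rule on 8 (branches; this branch)]
12. ¬◇(¬p ∧ ¬q), 1   [¬□-rule on 7: fresh world 1, 0R1]
13. ¬q → ◇(¬p ∧ ¬q), 1   [□-rule on 4 via 0R1]
14. ¬q, 1   [□-rule on 6 via 0R1]
15. ¬(¬p ∧ ¬q), 1   [¬◇-rule on 12 via 1R1]
16. ◇(¬p ∧ ¬q), 1   [→-rule on 13 (branches; this branch)]
17. p, 1   [¬∧-rule on 15 (branches; this branch)]
18. ¬q, 2   [¬□-rule on 10: fresh world 2, 0R2]
19. ¬q → ◇(¬p ∧ ¬q), 2   [□-rule on 4 via 0R2]
20. ◇(¬p ∧ ¬q), 2   [→-rule on 19 (branches; this branch)]
21. ¬p ∧ ¬q, 3   [◇-rule on 11: fresh world 3, 0R3]
22. ¬p, 3   [∧-rule on 21]
23. ¬q, 3   [∧-rule on 21]
24. ¬q → ◇(¬p ∧ ¬q), 3   [□-rule on 4 via 0R3]
25. ◇(¬p ∧ ¬q), 3   [→-rule on 24 (branches; this branch)]
26. ¬p ∧ ¬q, 4   [◇-rule on 16: fresh world 4, 1R4]
27. ¬p, 4   [∧-rule on 26]
28. ¬q, 4   [∧-rule on 26]
29. ¬(¬p ∧ ¬q), 4   [¬◇-rule on 12 via 1R4]
30. q, 4   [¬∧-rule on 29 (branches; this branch)]
Accessibility: 0R0, 0R1, 0R2, 0R3, 1R1, 1R4, 2R2, 3R3, 4R4
Branch closes: q and ¬q both at 4.
All branches of the negation close; one closing branch shown above.

Valid in T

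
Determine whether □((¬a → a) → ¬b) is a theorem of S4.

Not valid

Tableau for the negation ¬□((¬a → a) → ¬b):
1. ¬□((¬a → a) → ¬b), w0
2. ¬((¬a → a) → ¬b), w1
3. ¬a → a, w1
4. b, w1
5. a, w1
Accessibility: w0Rw0, w0Rw1, w1Rw1
The negation has an open branch (countermodel exists).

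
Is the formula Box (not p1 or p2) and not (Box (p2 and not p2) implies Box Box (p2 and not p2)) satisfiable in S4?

1. Box (not p1 or p2) and not (Box (p2 and not p2) implies Box Box (p2 and not p2)), w0
2. Box (not p1 or p2), w0   [and-rule on 1]
3. not (Box (p2 and not p2) implies Box Box (p2 and not p2)), w0   [and-rule on 1]
4. Box (p2 and not p2), w0   [neg-implies-rule on 3]
5. not Box Box (p2 and not p2), w0   [neg-implies-rule on 3]
6. not p1 or p2, w0   [Box-rule on 2 via w0Rw0]
7. p2 and not p2, w0   [Box-rule on 4 via w0Rw0]
8. p2, w0   [and-rule on 7]
9. not p2, w0   [and-rule on 7]
Accessibility: w0Rw0
Branch closes: p2 and not p2 both at w0.
Every branch closes; the branch above is one of them.

Unsatisfiable (every branch closes)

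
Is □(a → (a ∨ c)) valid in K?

Yes, valid

Tableau for the negation ¬□(a → (a ∨ c)):
1. ¬□(a → (a ∨ c)), w0
2. ¬(a → (a ∨ c)), w1   [¬□-rule on 1: fresh world w1, w0Rw1]
3. a, w1   [¬→-rule on 2]
4. ¬(a ∨ c), w1   [¬→-rule on 2]
5. ¬a, w1   [¬∨-rule on 4]
6. ¬c, w1   [¬∨-rule on 4]
Accessibility: w0Rw1
Branch closes: a and ¬a both at w1.
Every branch of the negation's tableau closes; the branch above is one of them.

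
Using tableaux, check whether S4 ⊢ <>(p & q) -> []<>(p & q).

Tableau for the negation ~(<>(p & q) -> []<>(p & q)):
1. ~(<>(p & q) -> []<>(p & q)), w0
2. <>(p & q), w0
3. ~[]<>(p & q), w0
4. p & q, w1
5. p, w1
6. q, w1
7. ~<>(p & q), w2
8. ~(p & q), w2
9. ~q, w2
Accessibility: w0Rw0, w0Rw1, w0Rw2, w1Rw1, w2Rw2
The negation has an open branch (countermodel exists).

Not valid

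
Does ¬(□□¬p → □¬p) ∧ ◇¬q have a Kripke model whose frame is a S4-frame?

Unsatisfiable

1. ¬(□□¬p → □¬p) ∧ ◇¬q, 0
2. ¬(□□¬p → □¬p), 0
3. ◇¬q, 0
4. □□¬p, 0
5. ¬□¬p, 0
6. □¬p, 0
7. ¬p, 0
8. ¬q, 1
9. □¬p, 1
10. ¬p, 1
11. p, 2
12. □¬p, 2
13. ¬p, 2
Accessibility: 0R0, 0R1, 0R2, 1R1, 2R2
Branch closes: p and ¬p both at 2.
All branches of the tableau close; one closing branch shown above.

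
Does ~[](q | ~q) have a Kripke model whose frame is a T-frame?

No, unsatisfiable

1. ~[](q | ~q), w0
2. ~(q | ~q), w1   [~[]-rule on 1: fresh world w1, w0Rw1]
3. ~q, w1   [~|-rule on 2]
4. q, w1   [~|-rule on 2]
Accessibility: w0Rw0, w0Rw1, w1Rw1
Branch closes: q and ~q both at w1.
(One branch shown.) All branches close.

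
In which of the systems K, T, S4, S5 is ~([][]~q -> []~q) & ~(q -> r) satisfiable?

K

K-tableau for the formula:
1. ~([][]~q -> []~q) & ~(q -> r), u
2. ~([][]~q -> []~q), u
3. ~(q -> r), u
4. [][]~q, u
5. ~[]~q, u
6. q, u
7. ~r, u
8. q, v
9. []~q, v
Accessibility: uRv
Complete open branch: satisfiable in K.
T-tableau for the formula:
1. ~([][]~q -> []~q) & ~(q -> r), u
2. ~([][]~q -> []~q), u
3. ~(q -> r), u
4. [][]~q, u
5. ~[]~q, u
6. q, u
7. ~r, u
8. []~q, u
9. ~q, u
Accessibility: uRu
Branch closes: q and ~q both at u.
Every branch closes (one shown): unsatisfiable in T, hence also in S4, S5 (every S4/S5-frame is a T-frame).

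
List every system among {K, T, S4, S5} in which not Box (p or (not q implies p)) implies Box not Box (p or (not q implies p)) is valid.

S4-tableau for the negation not (not Box (p or (not q implies p)) implies Box not Box (p or (not q implies p))):
1. not (not Box (p or (not q implies p)) implies Box not Box (p or (not q implies p))), u
2. not Box (p or (not q implies p)), u
3. not Box not Box (p or (not q implies p)), u
4. not (p or (not q implies p)), v
5. not p, v
6. not (not q implies p), v
7. not q, v
8. Box (p or (not q implies p)), w
9. p or (not q implies p), w
10. not q implies p, w
11. p, w
Accessibility: uRu, uRv, uRw, vRv, wRw
Complete open branch: countermodel on an S4-frame, so not valid in S4, nor in K, T (the same frame is also a K-frame and a T-frame).
S5-tableau for the negation not (not Box (p or (not q implies p)) implies Box not Box (p or (not q implies p))):
1. not (not Box (p or (not q implies p)) implies Box not Box (p or (not q implies p))), u
2. not Box (p or (not q implies p)), u
3. not Box not Box (p or (not q implies p)), u
4. not (p or (not q implies p)), v
5. not p, v
6. not (not q implies p), v
7. not q, v
8. Box (p or (not q implies p)), w
9. p or (not q implies p), u
10. p or (not q implies p), v
11. p or (not q implies p), w
12. not q implies p, u
13. not q implies p, v
14. not q implies p, w
15. p, u
16. p, v
Accessibility: uRu, uRv, uRw, vRu, vRv, vRw, wRu, wRv, wRw
Branch closes: p and not p both at v.
Every branch closes (one shown): valid in S5.

S5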